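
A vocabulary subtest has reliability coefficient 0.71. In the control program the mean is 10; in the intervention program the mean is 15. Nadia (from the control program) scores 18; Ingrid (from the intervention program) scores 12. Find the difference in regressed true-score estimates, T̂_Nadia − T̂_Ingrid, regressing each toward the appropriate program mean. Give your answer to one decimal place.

T̂_Nadia = 0.71(18) + 0.29(10) = 15.680
T̂_Ingrid = 0.71(12) + 0.29(15) = 12.870
Difference = 15.680 − 12.870 = 2.810

2.8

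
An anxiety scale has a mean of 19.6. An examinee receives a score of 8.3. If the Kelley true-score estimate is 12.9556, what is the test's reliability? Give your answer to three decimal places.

T̂ = ρX + (1 − ρ)μ  ⇒  T̂ − μ = ρ(X − μ)
ρ = (T̂ − μ)/(X − μ) = (12.9556 − 19.6) / (8.3 − 19.6) = -6.6444 / -11.3 = 0.58800

0.588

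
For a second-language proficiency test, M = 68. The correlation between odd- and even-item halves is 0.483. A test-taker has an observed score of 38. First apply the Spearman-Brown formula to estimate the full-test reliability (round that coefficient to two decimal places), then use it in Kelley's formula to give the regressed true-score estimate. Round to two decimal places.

48.50

Spearman-Brown: ρ = 2r/(1 + r) = 2(0.483)/(1 + 0.483) = 0.9660/1.483 = 0.6514 → 0.65
T̂ = 0.65(38) + 0.35(68) = 24.70 + 23.80 = 48.500 → 48.50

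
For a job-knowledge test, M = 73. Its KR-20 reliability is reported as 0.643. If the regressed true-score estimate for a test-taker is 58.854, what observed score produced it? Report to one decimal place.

51.0

T̂ = ρX + (1 − ρ)μ  ⇒  X = (T̂ − (1 − ρ)μ) / ρ
X = (58.854 − 0.357 × 73) / 0.643 = (58.854 − 26.061) / 0.643 = 32.793 / 0.643 = 51.000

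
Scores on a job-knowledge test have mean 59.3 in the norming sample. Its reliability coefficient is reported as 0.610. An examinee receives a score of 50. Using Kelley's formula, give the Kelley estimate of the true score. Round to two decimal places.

Regress the observed score toward the mean by the unreliability: T̂ = 0.610·50 + 0.390·59.3 = 30.500 + 23.1270 = 53.627.

53.63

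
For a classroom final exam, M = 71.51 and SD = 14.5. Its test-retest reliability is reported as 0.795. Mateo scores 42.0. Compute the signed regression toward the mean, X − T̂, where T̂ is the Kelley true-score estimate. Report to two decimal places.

T̂ = ρX + (1 − ρ)μ
  = 0.795 × 42.0 + 0.205 × 71.51
  = 33.3900 + 14.65955
  = 48.0495
  ≈ 48.050
X − T̂ = 42.0 − 48.050 = -6.050 → -6.05

-6.05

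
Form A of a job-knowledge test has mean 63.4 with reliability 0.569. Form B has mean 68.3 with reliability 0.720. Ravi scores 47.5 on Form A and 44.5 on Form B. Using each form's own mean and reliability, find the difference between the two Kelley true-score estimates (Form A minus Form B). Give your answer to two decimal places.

3.19

T̂_A = 0.569(47.5) + 0.431(63.4) = 54.3529
T̂_B = 0.720(44.5) + 0.280(68.3) = 51.1640
T̂_A − T̂_B = 3.1889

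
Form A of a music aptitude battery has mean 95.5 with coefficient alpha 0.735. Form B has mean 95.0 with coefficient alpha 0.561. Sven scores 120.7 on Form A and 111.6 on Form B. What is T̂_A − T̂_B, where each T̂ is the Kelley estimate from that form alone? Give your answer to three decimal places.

T̂_A = 0.735(120.7) + 0.265(95.5) = 114.02200
T̂_B = 0.561(111.6) + 0.439(95.0) = 104.31260
T̂_A − T̂_B = 9.70940

9.709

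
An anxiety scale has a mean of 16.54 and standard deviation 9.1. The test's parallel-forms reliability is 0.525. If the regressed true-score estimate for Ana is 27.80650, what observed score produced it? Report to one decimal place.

38.0

T̂ = ρX + (1 − ρ)μ  ⇒  X = (T̂ − (1 − ρ)μ) / ρ
X = (27.80650 − 0.475 × 16.54) / 0.525 = (27.80650 − 7.85650) / 0.525 = 19.95000 / 0.525 = 38.000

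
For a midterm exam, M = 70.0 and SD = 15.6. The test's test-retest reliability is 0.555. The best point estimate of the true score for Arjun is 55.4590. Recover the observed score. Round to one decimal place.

T̂ = ρX + (1 − ρ)μ  ⇒  X = (T̂ − (1 − ρ)μ) / ρ
X = (55.4590 − 0.445 × 70.0) / 0.555 = (55.4590 − 31.1500) / 0.555 = 24.3090 / 0.555 = 43.800

43.8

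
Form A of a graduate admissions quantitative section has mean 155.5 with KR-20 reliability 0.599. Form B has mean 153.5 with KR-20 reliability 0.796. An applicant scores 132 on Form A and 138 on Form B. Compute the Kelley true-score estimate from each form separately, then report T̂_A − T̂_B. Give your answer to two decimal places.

T̂_A = 0.599(132) + 0.401(155.5) = 141.4235
T̂_B = 0.796(138) + 0.204(153.5) = 141.1620
T̂_A − T̂_B = 0.2615

0.26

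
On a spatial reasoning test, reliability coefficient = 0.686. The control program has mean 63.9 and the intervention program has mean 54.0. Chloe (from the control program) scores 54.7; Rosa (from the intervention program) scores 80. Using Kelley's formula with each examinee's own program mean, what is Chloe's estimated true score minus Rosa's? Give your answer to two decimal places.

T̂_Chloe = 0.686(54.7) + 0.314(63.9) = 57.5888
T̂_Rosa = 0.686(80) + 0.314(54.0) = 71.8360
Difference = 57.5888 − 71.8360 = -14.2472

-14.25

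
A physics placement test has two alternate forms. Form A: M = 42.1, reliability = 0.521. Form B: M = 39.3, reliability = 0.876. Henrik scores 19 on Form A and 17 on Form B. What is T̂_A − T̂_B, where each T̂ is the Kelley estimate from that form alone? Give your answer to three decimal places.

10.300

T̂_A = 0.521(19) + 0.479(42.1) = 30.06490
T̂_B = 0.876(17) + 0.124(39.3) = 19.76520
T̂_A − T̂_B = 10.29970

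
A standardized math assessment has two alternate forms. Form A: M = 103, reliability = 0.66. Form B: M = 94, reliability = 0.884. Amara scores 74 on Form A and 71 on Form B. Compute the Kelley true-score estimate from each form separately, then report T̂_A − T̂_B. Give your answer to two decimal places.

T̂_A = 0.66(74) + 0.34(103) = 83.8600
T̂_B = 0.884(71) + 0.116(94) = 73.6680
T̂_A − T̂_B = 10.1920

10.19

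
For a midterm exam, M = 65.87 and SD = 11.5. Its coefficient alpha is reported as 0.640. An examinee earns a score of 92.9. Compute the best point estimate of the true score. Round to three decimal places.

T̂ = ρX + (1 − ρ)μ
  = 0.640 × 92.9 + 0.360 × 65.87
  = 59.4560 + 23.71320
  = 83.1692
  ≈ 83.169

83.169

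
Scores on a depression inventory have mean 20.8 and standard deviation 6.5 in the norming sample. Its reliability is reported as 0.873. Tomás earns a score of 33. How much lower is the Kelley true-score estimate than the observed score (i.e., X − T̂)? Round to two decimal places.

Weight the observed score by reliability and the mean by (1 − reliability): T̂ = 0.873·33 + 0.127·20.8 = 28.809 + 2.6416 = 31.4506.
X − T̂ = 33 − 31.451 = 1.549 → 1.55

1.55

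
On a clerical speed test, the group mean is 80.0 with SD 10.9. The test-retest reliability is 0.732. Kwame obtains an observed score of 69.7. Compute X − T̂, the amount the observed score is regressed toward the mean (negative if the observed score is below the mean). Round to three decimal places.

Weight the observed score by reliability and the mean by (1 − reliability): T̂ = 0.732·69.7 + 0.268·80.0 = 51.0204 + 21.4400 = 72.46040.
X − T̂ = 69.7 − 72.4604 = -2.7604 → -2.760

-2.760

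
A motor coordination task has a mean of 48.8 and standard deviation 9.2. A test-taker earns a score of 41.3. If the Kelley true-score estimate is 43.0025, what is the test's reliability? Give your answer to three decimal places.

0.773

T̂ = ρX + (1 − ρ)μ  ⇒  T̂ − μ = ρ(X − μ)
ρ = (T̂ − μ)/(X − μ) = (43.0025 − 48.8) / (41.3 − 48.8) = -5.7975 / -7.5 = 0.77300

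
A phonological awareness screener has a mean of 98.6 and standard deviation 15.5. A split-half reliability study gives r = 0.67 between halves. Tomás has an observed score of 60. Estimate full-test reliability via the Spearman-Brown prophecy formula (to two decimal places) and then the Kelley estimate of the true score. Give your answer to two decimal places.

67.72

Spearman-Brown: ρ = 2r/(1 + r) = 2(0.67)/(1 + 0.67) = 1.340/1.67 = 0.8024 → 0.80
T̂ = 0.80(60) + 0.20(98.6) = 48.00 + 19.720 = 67.720 → 67.72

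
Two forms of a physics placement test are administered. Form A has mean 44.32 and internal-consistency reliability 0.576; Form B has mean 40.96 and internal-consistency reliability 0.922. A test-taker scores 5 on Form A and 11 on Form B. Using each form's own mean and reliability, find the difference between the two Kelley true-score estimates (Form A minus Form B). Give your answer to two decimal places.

T̂_A = 0.576(5) + 0.424(44.32) = 21.6717
T̂_B = 0.922(11) + 0.078(40.96) = 13.3369
T̂_A − T̂_B = 8.3348

8.33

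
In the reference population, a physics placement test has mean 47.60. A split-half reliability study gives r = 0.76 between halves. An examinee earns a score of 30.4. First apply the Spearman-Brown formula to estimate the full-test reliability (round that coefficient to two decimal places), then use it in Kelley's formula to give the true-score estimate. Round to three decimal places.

32.808

Spearman-Brown: ρ = 2r/(1 + r) = 2(0.76)/(1 + 0.76) = 1.520/1.76 = 0.8636 → 0.86
T̂ = ρX + (1 − ρ)μ
  = 0.86 × 30.4 + 0.14 × 47.60
  = 26.144 + 6.6640
  = 32.8080
  ≈ 32.808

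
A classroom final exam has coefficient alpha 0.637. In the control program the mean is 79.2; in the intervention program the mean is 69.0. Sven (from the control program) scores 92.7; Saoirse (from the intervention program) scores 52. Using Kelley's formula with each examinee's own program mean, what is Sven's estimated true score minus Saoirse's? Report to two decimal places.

T̂_Sven = 0.637(92.7) + 0.363(79.2) = 87.7995
T̂_Saoirse = 0.637(52) + 0.363(69.0) = 58.1710
Difference = 87.7995 − 58.1710 = 29.6285

29.63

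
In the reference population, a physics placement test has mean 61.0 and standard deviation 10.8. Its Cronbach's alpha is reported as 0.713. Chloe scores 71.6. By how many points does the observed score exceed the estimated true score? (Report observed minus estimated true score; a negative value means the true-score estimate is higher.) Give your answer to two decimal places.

3.04

T̂ = 0.713(71.6) + 0.287(61.0) = 51.0508 + 17.5070 = 68.5578 → 68.558
X − T̂ = 71.6 − 68.558 = 3.042 → 3.04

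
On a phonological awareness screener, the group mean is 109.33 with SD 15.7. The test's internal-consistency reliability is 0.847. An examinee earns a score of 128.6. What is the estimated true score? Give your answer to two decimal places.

125.65

T̂ = ρX + (1 − ρ)μ
  = 0.847 × 128.6 + 0.153 × 109.33
  = 108.9242 + 16.72749
  = 125.652
  ≈ 125.65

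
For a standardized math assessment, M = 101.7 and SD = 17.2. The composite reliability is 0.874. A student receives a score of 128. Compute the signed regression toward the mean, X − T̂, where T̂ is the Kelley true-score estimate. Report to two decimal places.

T̂ = ρX + (1 − ρ)μ
  = 0.874 × 128 + 0.126 × 101.7
  = 111.872 + 12.8142
  = 124.6862
  ≈ 124.686
X − T̂ = 128 − 124.686 = 3.314 → 3.31

3.31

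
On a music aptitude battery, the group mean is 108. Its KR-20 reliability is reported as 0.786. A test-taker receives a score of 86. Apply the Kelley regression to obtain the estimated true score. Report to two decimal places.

90.71

T̂ = 0.786(86) + 0.214(108) = 67.596 + 23.112 = 90.708 → 90.71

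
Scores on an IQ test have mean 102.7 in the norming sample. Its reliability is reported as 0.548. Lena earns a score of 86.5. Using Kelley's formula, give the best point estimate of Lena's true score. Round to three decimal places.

T̂ = ρX + (1 − ρ)μ
  = 0.548 × 86.5 + 0.452 × 102.7
  = 47.4020 + 46.4204
  = 93.8224
  ≈ 93.822

93.822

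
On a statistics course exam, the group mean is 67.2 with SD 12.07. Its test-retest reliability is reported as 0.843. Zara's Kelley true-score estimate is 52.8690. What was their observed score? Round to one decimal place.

50.2

T̂ = ρX + (1 − ρ)μ  ⇒  X = (T̂ − (1 − ρ)μ) / ρ
X = (52.8690 − 0.157 × 67.2) / 0.843 = (52.8690 − 10.5504) / 0.843 = 42.3186 / 0.843 = 50.200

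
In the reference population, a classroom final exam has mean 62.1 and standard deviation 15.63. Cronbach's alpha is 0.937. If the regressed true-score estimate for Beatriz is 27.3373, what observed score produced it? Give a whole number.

25

T̂ = ρX + (1 − ρ)μ  ⇒  X = (T̂ − (1 − ρ)μ) / ρ
X = (27.3373 − 0.063 × 62.1) / 0.937 = (27.3373 − 3.9123) / 0.937 = 23.4250 / 0.937 = 25.00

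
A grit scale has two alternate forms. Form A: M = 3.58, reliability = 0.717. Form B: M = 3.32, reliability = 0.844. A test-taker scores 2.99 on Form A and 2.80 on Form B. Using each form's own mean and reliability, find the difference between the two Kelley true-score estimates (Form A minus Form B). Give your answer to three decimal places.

0.276

T̂_A = 0.717(2.99) + 0.283(3.58) = 3.15697
T̂_B = 0.844(2.80) + 0.156(3.32) = 2.88112
T̂_A − T̂_B = 0.27585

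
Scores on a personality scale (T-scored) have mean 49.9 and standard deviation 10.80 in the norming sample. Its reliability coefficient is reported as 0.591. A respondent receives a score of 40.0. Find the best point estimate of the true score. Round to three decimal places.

Kelley's formula gives T̂ = 0.591·40.0 + 0.409·49.9 = 23.6400 + 20.4091 = 44.0491.

44.049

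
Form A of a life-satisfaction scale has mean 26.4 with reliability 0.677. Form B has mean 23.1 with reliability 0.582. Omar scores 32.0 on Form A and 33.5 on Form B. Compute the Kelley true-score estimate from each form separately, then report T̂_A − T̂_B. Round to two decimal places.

T̂_A = 0.677(32.0) + 0.323(26.4) = 30.1912
T̂_B = 0.582(33.5) + 0.418(23.1) = 29.1528
T̂_A − T̂_B = 1.0384

1.04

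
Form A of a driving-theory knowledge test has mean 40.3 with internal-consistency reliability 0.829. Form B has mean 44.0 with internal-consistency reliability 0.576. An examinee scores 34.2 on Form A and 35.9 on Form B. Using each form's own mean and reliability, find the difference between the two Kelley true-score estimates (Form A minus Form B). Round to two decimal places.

T̂_A = 0.829(34.2) + 0.171(40.3) = 35.2431
T̂_B = 0.576(35.9) + 0.424(44.0) = 39.3344
T̂_A − T̂_B = -4.0913

-4.09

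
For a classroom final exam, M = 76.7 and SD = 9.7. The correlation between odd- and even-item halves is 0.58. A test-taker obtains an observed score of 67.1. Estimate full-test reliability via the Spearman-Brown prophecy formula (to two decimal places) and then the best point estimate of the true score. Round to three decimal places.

69.692

Spearman-Brown: ρ = 2r/(1 + r) = 2(0.58)/(1 + 0.58) = 1.160/1.58 = 0.7342 → 0.73
T̂ = 0.73(67.1) + 0.27(76.7) = 48.983 + 20.709 = 69.6920 → 69.692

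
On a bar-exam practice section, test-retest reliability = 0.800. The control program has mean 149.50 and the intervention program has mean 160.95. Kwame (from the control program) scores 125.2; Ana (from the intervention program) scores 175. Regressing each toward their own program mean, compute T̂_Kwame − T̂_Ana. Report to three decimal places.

T̂_Kwame = 0.800(125.2) + 0.200(149.50) = 130.06000
T̂_Ana = 0.800(175) + 0.200(160.95) = 172.19000
Difference = 130.06000 − 172.19000 = -42.13000

-42.130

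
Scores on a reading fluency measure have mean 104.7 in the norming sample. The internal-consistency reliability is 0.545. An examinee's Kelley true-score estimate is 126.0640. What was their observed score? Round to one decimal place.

T̂ = ρX + (1 − ρ)μ  ⇒  X = (T̂ − (1 − ρ)μ) / ρ
X = (126.0640 − 0.455 × 104.7) / 0.545 = (126.0640 − 47.6385) / 0.545 = 78.4255 / 0.545 = 143.900

143.9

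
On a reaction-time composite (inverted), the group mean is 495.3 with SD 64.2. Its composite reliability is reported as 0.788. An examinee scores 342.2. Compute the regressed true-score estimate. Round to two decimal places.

T̂ = 0.788(342.2) + 0.212(495.3) = 269.6536 + 105.0036 = 374.657 → 374.66

374.66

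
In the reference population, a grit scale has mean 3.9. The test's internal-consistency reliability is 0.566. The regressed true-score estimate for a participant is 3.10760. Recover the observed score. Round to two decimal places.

T̂ = ρX + (1 − ρ)μ  ⇒  X = (T̂ − (1 − ρ)μ) / ρ
X = (3.10760 − 0.434 × 3.9) / 0.566 = (3.10760 − 1.6926) / 0.566 = 1.41500 / 0.566 = 2.5000

2.50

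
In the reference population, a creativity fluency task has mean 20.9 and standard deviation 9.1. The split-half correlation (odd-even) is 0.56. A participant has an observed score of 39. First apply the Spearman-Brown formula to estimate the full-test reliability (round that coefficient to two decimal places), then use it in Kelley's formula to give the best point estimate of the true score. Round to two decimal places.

33.93

Spearman-Brown: ρ = 2r/(1 + r) = 2(0.56)/(1 + 0.56) = 1.120/1.56 = 0.7179 → 0.72
Kelley's formula gives T̂ = 0.72·39 + 0.28·20.9 = 28.08 + 5.852 = 33.932.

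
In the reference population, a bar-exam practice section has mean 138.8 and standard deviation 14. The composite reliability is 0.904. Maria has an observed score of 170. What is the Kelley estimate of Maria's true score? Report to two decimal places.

167.00

Kelley's formula gives T̂ = 0.904·170 + 0.096·138.8 = 153.680 + 13.3248 = 167.005.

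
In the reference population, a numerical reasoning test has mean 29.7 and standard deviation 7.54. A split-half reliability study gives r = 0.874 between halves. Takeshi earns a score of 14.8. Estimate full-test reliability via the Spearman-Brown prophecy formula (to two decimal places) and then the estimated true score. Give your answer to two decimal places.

15.84

Spearman-Brown: ρ = 2r/(1 + r) = 2(0.874)/(1 + 0.874) = 1.7480/1.874 = 0.9328 → 0.93
T̂ = 0.93(14.8) + 0.07(29.7) = 13.764 + 2.079 = 15.843 → 15.84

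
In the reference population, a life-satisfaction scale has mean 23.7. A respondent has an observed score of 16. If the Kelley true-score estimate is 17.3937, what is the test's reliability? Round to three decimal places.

0.819

T̂ = ρX + (1 − ρ)μ  ⇒  T̂ − μ = ρ(X − μ)
ρ = (T̂ − μ)/(X − μ) = (17.3937 − 23.7) / (16 − 23.7) = -6.3063 / -7.7 = 0.81900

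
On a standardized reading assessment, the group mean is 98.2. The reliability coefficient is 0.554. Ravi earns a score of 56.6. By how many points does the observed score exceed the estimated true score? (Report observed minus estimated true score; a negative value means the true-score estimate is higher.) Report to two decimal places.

T̂ = 0.554(56.6) + 0.446(98.2) = 31.3564 + 43.7972 = 75.1536 → 75.154
X − T̂ = 56.6 − 75.154 = -18.554 → -18.55

-18.55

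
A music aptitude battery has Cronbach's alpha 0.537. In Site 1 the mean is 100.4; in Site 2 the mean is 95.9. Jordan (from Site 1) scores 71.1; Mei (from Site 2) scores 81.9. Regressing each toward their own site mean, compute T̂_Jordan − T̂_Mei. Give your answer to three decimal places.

T̂_Jordan = 0.537(71.1) + 0.463(100.4) = 84.66590
T̂_Mei = 0.537(81.9) + 0.463(95.9) = 88.38200
Difference = 84.66590 − 88.38200 = -3.71610

-3.716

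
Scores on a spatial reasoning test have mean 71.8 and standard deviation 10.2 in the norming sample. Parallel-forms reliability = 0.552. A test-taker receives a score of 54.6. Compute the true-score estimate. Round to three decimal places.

T̂ = ρX + (1 − ρ)μ
  = 0.552 × 54.6 + 0.448 × 71.8
  = 30.1392 + 32.1664
  = 62.3056
  ≈ 62.306

62.306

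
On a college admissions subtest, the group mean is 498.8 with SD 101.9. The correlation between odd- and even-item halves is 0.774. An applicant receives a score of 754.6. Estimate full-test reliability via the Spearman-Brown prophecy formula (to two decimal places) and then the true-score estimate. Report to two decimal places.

721.35

Spearman-Brown: ρ = 2r/(1 + r) = 2(0.774)/(1 + 0.774) = 1.5480/1.774 = 0.8726 → 0.87
T̂ = 0.87(754.6) + 0.13(498.8) = 656.502 + 64.844 = 721.346 → 721.35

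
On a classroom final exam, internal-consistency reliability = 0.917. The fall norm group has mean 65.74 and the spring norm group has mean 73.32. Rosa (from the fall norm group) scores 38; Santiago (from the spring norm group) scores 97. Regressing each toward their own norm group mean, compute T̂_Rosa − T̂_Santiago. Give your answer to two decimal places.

-54.73

T̂_Rosa = 0.917(38) + 0.083(65.74) = 40.3024
T̂_Santiago = 0.917(97) + 0.083(73.32) = 95.0346
Difference = 40.3024 − 95.0346 = -54.7321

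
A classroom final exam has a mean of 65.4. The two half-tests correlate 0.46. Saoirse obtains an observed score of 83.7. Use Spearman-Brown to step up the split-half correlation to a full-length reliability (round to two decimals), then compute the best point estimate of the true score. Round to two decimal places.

Spearman-Brown: ρ = 2r/(1 + r) = 2(0.46)/(1 + 0.46) = 0.920/1.46 = 0.6301 → 0.63
T̂ = 0.63(83.7) + 0.37(65.4) = 52.731 + 24.198 = 76.929 → 76.93

76.93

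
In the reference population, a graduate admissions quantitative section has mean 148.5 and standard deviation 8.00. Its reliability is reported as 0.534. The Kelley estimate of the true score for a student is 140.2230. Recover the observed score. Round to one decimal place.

133.0

T̂ = ρX + (1 − ρ)μ  ⇒  X = (T̂ − (1 − ρ)μ) / ρ
X = (140.2230 − 0.466 × 148.5) / 0.534 = (140.2230 − 69.2010) / 0.534 = 71.0220 / 0.534 = 133.000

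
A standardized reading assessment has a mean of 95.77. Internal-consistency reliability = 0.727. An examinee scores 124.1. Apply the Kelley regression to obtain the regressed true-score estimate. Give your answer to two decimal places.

Kelley's formula gives T̂ = 0.727·124.1 + 0.273·95.77 = 90.2207 + 26.14521 = 116.366.

116.37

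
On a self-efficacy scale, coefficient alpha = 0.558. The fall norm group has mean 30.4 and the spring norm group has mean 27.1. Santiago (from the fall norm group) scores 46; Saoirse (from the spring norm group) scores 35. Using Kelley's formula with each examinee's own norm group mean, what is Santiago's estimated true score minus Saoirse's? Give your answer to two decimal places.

T̂_Santiago = 0.558(46) + 0.442(30.4) = 39.1048
T̂_Saoirse = 0.558(35) + 0.442(27.1) = 31.5082
Difference = 39.1048 − 31.5082 = 7.5966

7.60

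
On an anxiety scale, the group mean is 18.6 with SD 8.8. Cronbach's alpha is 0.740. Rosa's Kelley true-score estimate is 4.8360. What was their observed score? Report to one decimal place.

T̂ = ρX + (1 − ρ)μ  ⇒  X = (T̂ − (1 − ρ)μ) / ρ
X = (4.8360 − 0.260 × 18.6) / 0.740 = (4.8360 − 4.8360) / 0.740 = 0.0000 / 0.740 = 0.000

0.0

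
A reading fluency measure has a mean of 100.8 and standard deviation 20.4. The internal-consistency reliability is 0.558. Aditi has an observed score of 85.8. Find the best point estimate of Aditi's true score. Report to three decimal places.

92.430

T̂ = 0.558(85.8) + 0.442(100.8) = 47.8764 + 44.5536 = 92.4300 → 92.430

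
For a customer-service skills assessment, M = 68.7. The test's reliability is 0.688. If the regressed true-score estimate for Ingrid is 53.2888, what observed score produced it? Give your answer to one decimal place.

T̂ = ρX + (1 − ρ)μ  ⇒  X = (T̂ − (1 − ρ)μ) / ρ
X = (53.2888 − 0.312 × 68.7) / 0.688 = (53.2888 − 21.4344) / 0.688 = 31.8544 / 0.688 = 46.300

46.3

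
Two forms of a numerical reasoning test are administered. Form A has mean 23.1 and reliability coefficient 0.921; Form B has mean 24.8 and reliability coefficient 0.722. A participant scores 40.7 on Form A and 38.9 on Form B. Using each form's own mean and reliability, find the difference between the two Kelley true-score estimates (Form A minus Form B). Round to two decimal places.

4.33

T̂_A = 0.921(40.7) + 0.079(23.1) = 39.3096
T̂_B = 0.722(38.9) + 0.278(24.8) = 34.9802
T̂_A − T̂_B = 4.3294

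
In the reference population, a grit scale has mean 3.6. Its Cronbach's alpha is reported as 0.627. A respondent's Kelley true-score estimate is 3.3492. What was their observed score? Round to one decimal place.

T̂ = ρX + (1 − ρ)μ  ⇒  X = (T̂ − (1 − ρ)μ) / ρ
X = (3.3492 − 0.373 × 3.6) / 0.627 = (3.3492 − 1.3428) / 0.627 = 2.0064 / 0.627 = 3.200

3.2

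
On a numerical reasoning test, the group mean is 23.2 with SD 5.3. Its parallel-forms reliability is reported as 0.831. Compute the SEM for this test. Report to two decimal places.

SEM = SD · √(1 − ρ) = 5.3 × √0.169 = 5.3 × 0.4111 = 2.179

2.18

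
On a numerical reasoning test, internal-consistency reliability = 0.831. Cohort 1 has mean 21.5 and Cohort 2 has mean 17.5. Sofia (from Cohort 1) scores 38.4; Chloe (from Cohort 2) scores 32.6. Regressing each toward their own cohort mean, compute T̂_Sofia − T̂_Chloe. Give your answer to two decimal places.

5.50

T̂_Sofia = 0.831(38.4) + 0.169(21.5) = 35.5439
T̂_Chloe = 0.831(32.6) + 0.169(17.5) = 30.0481
Difference = 35.5439 − 30.0481 = 5.4958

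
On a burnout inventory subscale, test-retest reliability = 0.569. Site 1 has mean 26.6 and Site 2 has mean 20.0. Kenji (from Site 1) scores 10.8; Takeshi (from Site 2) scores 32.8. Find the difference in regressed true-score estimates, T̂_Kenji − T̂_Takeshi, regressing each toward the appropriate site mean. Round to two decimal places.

-9.67

T̂_Kenji = 0.569(10.8) + 0.431(26.6) = 17.6098
T̂_Takeshi = 0.569(32.8) + 0.431(20.0) = 27.2832
Difference = 17.6098 − 27.2832 = -9.6734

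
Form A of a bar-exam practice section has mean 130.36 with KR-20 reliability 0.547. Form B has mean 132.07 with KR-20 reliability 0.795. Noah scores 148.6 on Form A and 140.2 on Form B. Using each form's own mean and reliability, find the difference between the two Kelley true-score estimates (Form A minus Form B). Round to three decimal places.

1.804

T̂_A = 0.547(148.6) + 0.453(130.36) = 140.33728
T̂_B = 0.795(140.2) + 0.205(132.07) = 138.53335
T̂_A − T̂_B = 1.80393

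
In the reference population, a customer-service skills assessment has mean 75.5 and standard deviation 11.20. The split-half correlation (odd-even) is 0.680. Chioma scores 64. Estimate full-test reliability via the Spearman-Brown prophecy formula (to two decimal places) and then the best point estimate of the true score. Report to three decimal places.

66.185

Spearman-Brown: ρ = 2r/(1 + r) = 2(0.680)/(1 + 0.680) = 1.3600/1.680 = 0.8095 → 0.81
T̂ = 0.81(64) + 0.19(75.5) = 51.84 + 14.345 = 66.1850 → 66.185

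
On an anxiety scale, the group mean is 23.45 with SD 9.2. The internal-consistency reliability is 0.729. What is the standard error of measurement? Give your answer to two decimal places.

SEM = SD · √(1 − ρ) = 9.2 × √0.271 = 9.2 × 0.5206 = 4.789

4.79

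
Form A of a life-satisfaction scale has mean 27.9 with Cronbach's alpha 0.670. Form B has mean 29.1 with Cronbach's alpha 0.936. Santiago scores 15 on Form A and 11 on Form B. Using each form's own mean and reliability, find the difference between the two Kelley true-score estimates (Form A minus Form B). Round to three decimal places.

7.099

T̂_A = 0.670(15) + 0.330(27.9) = 19.25700
T̂_B = 0.936(11) + 0.064(29.1) = 12.15840
T̂_A − T̂_B = 7.09860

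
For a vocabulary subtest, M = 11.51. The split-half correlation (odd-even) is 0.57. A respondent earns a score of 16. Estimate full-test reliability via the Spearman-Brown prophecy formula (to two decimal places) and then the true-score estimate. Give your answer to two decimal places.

14.79

Spearman-Brown: ρ = 2r/(1 + r) = 2(0.57)/(1 + 0.57) = 1.140/1.57 = 0.7261 → 0.73
T̂ = ρX + (1 − ρ)μ
  = 0.73 × 16 + 0.27 × 11.51
  = 11.68 + 3.1077
  = 14.788
  ≈ 14.79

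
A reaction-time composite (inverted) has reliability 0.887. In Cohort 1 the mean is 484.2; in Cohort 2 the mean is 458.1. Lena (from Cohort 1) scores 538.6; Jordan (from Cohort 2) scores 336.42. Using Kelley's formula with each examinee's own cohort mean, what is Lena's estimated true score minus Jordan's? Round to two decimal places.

T̂_Lena = 0.887(538.6) + 0.113(484.2) = 532.4528
T̂_Jordan = 0.887(336.42) + 0.113(458.1) = 350.1698
Difference = 532.4528 − 350.1698 = 182.2830

182.28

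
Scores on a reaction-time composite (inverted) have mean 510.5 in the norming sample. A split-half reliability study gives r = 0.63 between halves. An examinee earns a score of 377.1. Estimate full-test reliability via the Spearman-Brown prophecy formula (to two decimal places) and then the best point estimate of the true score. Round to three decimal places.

Spearman-Brown: ρ = 2r/(1 + r) = 2(0.63)/(1 + 0.63) = 1.260/1.63 = 0.7730 → 0.77
Regress the observed score toward the mean by the unreliability: T̂ = 0.77·377.1 + 0.23·510.5 = 290.367 + 117.415 = 407.7820.

407.782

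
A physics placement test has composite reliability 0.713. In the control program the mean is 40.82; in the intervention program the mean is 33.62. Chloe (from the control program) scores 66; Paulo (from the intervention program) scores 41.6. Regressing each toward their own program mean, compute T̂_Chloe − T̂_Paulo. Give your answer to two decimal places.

T̂_Chloe = 0.713(66) + 0.287(40.82) = 58.7733
T̂_Paulo = 0.713(41.6) + 0.287(33.62) = 39.3097
Difference = 58.7733 − 39.3097 = 19.4636

19.46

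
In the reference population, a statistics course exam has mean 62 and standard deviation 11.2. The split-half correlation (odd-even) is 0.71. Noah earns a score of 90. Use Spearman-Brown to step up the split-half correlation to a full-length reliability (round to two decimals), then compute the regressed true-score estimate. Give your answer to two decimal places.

Spearman-Brown: ρ = 2r/(1 + r) = 2(0.71)/(1 + 0.71) = 1.420/1.71 = 0.8304 → 0.83
T̂ = ρX + (1 − ρ)μ
  = 0.83 × 90 + 0.17 × 62
  = 74.70 + 10.54
  = 85.240
  ≈ 85.24

85.24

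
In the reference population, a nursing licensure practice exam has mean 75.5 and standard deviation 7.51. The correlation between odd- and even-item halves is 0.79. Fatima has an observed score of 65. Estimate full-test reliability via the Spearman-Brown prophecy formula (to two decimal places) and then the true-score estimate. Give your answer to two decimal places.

66.26

Spearman-Brown: ρ = 2r/(1 + r) = 2(0.79)/(1 + 0.79) = 1.580/1.79 = 0.8827 → 0.88
T̂ = 0.88(65) + 0.12(75.5) = 57.20 + 9.060 = 66.260 → 66.26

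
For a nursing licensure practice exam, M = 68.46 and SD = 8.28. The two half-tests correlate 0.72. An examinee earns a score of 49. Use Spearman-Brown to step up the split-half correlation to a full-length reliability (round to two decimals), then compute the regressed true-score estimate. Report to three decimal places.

Spearman-Brown: ρ = 2r/(1 + r) = 2(0.72)/(1 + 0.72) = 1.440/1.72 = 0.8372 → 0.84
T̂ = ρX + (1 − ρ)μ
  = 0.84 × 49 + 0.16 × 68.46
  = 41.16 + 10.9536
  = 52.1136
  ≈ 52.114

52.114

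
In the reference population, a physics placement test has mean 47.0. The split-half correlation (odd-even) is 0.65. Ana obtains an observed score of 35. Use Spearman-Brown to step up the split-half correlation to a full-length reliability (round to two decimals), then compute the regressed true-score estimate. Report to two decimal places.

37.52

Spearman-Brown: ρ = 2r/(1 + r) = 2(0.65)/(1 + 0.65) = 1.300/1.65 = 0.7879 → 0.79
Kelley's formula gives T̂ = 0.79·35 + 0.21·47.0 = 27.65 + 9.870 = 37.520.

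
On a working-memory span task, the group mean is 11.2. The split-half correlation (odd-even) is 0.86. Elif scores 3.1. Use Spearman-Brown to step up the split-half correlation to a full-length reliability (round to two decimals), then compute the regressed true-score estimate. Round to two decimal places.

3.75

Spearman-Brown: ρ = 2r/(1 + r) = 2(0.86)/(1 + 0.86) = 1.720/1.86 = 0.9247 → 0.92
T̂ = 0.92(3.1) + 0.08(11.2) = 2.852 + 0.896 = 3.748 → 3.75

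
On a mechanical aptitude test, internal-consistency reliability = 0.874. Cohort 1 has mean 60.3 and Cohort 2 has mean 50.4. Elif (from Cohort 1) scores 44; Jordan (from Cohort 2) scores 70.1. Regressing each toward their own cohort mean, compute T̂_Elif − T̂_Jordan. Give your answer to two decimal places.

T̂_Elif = 0.874(44) + 0.126(60.3) = 46.0538
T̂_Jordan = 0.874(70.1) + 0.126(50.4) = 67.6178
Difference = 46.0538 − 67.6178 = -21.5640

-21.56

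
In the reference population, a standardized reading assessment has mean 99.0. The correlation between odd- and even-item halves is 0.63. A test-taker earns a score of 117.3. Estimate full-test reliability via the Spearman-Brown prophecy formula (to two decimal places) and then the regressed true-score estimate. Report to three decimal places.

113.091

Spearman-Brown: ρ = 2r/(1 + r) = 2(0.63)/(1 + 0.63) = 1.260/1.63 = 0.7730 → 0.77
T̂ = ρX + (1 − ρ)μ
  = 0.77 × 117.3 + 0.23 × 99.0
  = 90.321 + 22.770
  = 113.0910
  ≈ 113.091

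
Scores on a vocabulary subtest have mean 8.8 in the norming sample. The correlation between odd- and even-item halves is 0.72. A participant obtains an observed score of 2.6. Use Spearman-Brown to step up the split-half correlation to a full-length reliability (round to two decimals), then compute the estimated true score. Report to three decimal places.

3.592

Spearman-Brown: ρ = 2r/(1 + r) = 2(0.72)/(1 + 0.72) = 1.440/1.72 = 0.8372 → 0.84
T̂ = 0.84(2.6) + 0.16(8.8) = 2.184 + 1.408 = 3.5920 → 3.592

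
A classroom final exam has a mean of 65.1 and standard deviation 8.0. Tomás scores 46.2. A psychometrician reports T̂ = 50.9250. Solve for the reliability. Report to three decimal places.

0.750

T̂ = ρX + (1 − ρ)μ  ⇒  T̂ − μ = ρ(X − μ)
ρ = (T̂ − μ)/(X − μ) = (50.9250 − 65.1) / (46.2 − 65.1) = -14.1750 / -18.9 = 0.75000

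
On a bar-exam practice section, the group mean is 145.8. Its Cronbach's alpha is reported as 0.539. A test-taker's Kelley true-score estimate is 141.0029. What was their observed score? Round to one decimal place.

T̂ = ρX + (1 − ρ)μ  ⇒  X = (T̂ − (1 − ρ)μ) / ρ
X = (141.0029 − 0.461 × 145.8) / 0.539 = (141.0029 − 67.2138) / 0.539 = 73.7891 / 0.539 = 136.900

136.9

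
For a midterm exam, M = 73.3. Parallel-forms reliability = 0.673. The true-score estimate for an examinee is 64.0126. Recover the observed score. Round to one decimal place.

T̂ = ρX + (1 − ρ)μ  ⇒  X = (T̂ − (1 − ρ)μ) / ρ
X = (64.0126 − 0.327 × 73.3) / 0.673 = (64.0126 − 23.9691) / 0.673 = 40.0435 / 0.673 = 59.500

59.5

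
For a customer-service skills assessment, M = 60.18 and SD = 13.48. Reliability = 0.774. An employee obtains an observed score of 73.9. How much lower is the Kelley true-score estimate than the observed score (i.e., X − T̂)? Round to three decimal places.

T̂ = 0.774(73.9) + 0.226(60.18) = 57.1986 + 13.60068 = 70.79928 → 70.7993
X − T̂ = 73.9 − 70.7993 = 3.1007 → 3.101

3.101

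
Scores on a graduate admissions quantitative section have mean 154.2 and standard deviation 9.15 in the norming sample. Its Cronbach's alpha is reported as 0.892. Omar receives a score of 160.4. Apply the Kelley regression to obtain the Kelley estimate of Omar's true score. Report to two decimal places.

T̂ = 0.892(160.4) + 0.108(154.2) = 143.0768 + 16.6536 = 159.730 → 159.73

159.73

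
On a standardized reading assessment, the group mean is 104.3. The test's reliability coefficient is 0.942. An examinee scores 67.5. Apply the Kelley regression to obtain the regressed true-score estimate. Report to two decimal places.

69.63

T̂ = 0.942(67.5) + 0.058(104.3) = 63.5850 + 6.0494 = 69.634 → 69.63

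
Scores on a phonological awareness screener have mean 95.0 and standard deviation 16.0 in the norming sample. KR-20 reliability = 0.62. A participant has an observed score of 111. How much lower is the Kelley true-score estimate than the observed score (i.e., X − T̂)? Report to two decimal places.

6.08

T̂ = 0.62(111) + 0.38(95.0) = 68.82 + 36.100 = 104.9200 → 104.920
X − T̂ = 111 − 104.920 = 6.080 → 6.08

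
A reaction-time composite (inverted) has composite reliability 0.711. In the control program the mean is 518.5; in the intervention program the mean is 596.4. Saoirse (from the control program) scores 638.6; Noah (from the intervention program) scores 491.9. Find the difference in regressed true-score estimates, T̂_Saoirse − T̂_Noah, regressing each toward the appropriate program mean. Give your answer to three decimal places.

81.791

T̂_Saoirse = 0.711(638.6) + 0.289(518.5) = 603.89110
T̂_Noah = 0.711(491.9) + 0.289(596.4) = 522.10050
Difference = 603.89110 − 522.10050 = 81.79060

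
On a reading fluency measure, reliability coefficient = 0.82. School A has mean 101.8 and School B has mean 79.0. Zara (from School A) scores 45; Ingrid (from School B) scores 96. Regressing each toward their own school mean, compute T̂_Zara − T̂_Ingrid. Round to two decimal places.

T̂_Zara = 0.82(45) + 0.18(101.8) = 55.2240
T̂_Ingrid = 0.82(96) + 0.18(79.0) = 92.9400
Difference = 55.2240 − 92.9400 = -37.7160

-37.72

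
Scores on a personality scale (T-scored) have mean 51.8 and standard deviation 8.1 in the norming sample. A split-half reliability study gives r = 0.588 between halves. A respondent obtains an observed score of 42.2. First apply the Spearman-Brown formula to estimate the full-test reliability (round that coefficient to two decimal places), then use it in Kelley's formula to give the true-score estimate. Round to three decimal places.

Spearman-Brown: ρ = 2r/(1 + r) = 2(0.588)/(1 + 0.588) = 1.1760/1.588 = 0.7406 → 0.74
T̂ = 0.74(42.2) + 0.26(51.8) = 31.228 + 13.468 = 44.6960 → 44.696

44.696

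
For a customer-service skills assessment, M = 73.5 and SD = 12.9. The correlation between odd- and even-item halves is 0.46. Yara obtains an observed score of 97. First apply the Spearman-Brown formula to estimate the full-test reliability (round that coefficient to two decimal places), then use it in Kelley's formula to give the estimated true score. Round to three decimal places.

88.305

Spearman-Brown: ρ = 2r/(1 + r) = 2(0.46)/(1 + 0.46) = 0.920/1.46 = 0.6301 → 0.63
Regress the observed score toward the mean by the unreliability: T̂ = 0.63·97 + 0.37·73.5 = 61.11 + 27.195 = 88.3050.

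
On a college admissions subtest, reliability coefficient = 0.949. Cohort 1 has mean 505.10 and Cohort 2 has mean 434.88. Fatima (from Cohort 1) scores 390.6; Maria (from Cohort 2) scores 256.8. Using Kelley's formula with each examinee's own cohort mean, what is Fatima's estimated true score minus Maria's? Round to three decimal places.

T̂_Fatima = 0.949(390.6) + 0.051(505.10) = 396.43950
T̂_Maria = 0.949(256.8) + 0.051(434.88) = 265.88208
Difference = 396.43950 − 265.88208 = 130.55742

130.557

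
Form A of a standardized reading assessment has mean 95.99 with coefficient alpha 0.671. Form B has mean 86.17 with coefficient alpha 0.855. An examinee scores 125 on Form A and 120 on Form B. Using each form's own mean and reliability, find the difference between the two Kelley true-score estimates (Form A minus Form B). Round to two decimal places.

T̂_A = 0.671(125) + 0.329(95.99) = 115.4557
T̂_B = 0.855(120) + 0.145(86.17) = 115.0947
T̂_A − T̂_B = 0.3611

0.36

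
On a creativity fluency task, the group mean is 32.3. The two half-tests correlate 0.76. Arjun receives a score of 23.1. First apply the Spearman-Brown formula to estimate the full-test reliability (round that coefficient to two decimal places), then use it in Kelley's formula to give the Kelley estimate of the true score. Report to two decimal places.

24.39

Spearman-Brown: ρ = 2r/(1 + r) = 2(0.76)/(1 + 0.76) = 1.520/1.76 = 0.8636 → 0.86
T̂ = 0.86(23.1) + 0.14(32.3) = 19.866 + 4.522 = 24.388 → 24.39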